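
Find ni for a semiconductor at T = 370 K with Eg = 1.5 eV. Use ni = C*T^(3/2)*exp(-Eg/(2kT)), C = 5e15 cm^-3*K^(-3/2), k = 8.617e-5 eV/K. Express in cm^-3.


Step 1: Compute kT = 8.617e-5 * 370 = 0.0318829 eV
Step 2: Exponent = -Eg/(2kT) = -1.5/(2*0.0318829) = -23.52358
Step 3: T^(3/2) = 370^1.5 = 7117.09
Step 4: ni = 5e15 * 7117.09 * exp(-23.52358) = 2.16e+09 cm^-3

2.16e+09


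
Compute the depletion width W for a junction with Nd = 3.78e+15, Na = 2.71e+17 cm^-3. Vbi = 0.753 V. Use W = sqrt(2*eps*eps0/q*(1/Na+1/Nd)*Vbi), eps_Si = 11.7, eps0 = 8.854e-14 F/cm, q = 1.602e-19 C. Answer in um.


Step 1: 1/Na + 1/Nd = 1/2.71e+17 + 1/3.78e+15 = 2.68240e-16
Step 2: 2*eps*eps0/q = 2*11.7*8.854e-14/1.602e-19 = 1.293281e+07
Step 3: W^2 = 1.293281e+07 * 2.68240e-16 * 0.753 = 2.61223e-09
Step 4: W = sqrt(2.61223e-09) = 5.111e-05 cm = 0.5111 um

0.5111


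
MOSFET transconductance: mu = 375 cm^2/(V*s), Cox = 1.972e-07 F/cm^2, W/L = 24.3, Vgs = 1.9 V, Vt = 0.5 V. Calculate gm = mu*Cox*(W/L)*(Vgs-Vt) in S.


Step 1: Vov = Vgs - Vt = 1.9 - 0.5 = 1.4 V
Step 2: gm = mu * Cox * (W/L) * Vov
Step 3: gm = 375 * 1.972e-07 * 24.3 * 1.4 = 2.52e-03 S

2.52e-03


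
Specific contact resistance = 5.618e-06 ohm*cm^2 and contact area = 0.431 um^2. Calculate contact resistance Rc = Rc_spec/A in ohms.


Step 1: Convert area to cm^2: 0.431 um^2 = 4.3100e-09 cm^2
Step 2: Rc = Rc_spec / A = 5.618e-06 / 4.3100e-09
Step 3: Rc = 1.30e+03 ohms

1.30e+03


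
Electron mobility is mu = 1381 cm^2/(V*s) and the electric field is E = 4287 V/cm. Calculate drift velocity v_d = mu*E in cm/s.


Step 1: v_d = mu * E
Step 2: v_d = 1381 * 4287 = 5920347
Step 3: v_d = 5.92e+06 cm/s

5.92e+06


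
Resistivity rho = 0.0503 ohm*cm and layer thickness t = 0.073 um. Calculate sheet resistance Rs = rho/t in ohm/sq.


Step 1: Convert thickness to cm: t = 0.073 um = 7.3000e-06 cm
Step 2: Rs = rho / t = 0.0503 / 7.3000e-06
Step 3: Rs = 6890.4 ohm/sq

6890.4


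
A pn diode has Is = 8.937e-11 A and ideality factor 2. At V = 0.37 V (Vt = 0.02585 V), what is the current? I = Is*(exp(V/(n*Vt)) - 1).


Step 1: V/(n*Vt) = 0.37/(2*0.02585) = 7.1567
Step 2: exp(7.1567) = 1.2827e+03
Step 3: I = 8.937e-11 * (1.2827e+03 - 1) = 1.15e-07 A

1.15e-07


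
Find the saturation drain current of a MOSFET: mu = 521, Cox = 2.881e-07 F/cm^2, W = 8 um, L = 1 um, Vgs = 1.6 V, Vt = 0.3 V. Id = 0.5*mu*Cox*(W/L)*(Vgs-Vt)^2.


Step 1: Overdrive voltage Vov = Vgs - Vt = 1.6 - 0.3 = 1.3 V
Step 2: W/L = 8/1 = 8
Step 3: Id = 0.5 * 521 * 2.881e-07 * 8 * 1.3^2
Step 4: Id = 1.01e-03 A

1.01e-03


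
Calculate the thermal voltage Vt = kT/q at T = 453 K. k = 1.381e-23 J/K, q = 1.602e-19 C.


Step 1: kT = 1.381e-23 * 453 = 6.25593e-21 J
Step 2: Vt = kT/q = 6.25593e-21 / 1.602e-19
Step 3: Vt = 0.03905 V

0.03905


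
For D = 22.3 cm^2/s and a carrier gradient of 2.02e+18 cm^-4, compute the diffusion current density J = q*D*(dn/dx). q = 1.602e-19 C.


Step 1: J = q * D * (dn/dx)
Step 2: J = 1.602e-19 * 22.3 * 2.02e+18
Step 3: J = 7.22e+00 A/cm^2

7.22e+00


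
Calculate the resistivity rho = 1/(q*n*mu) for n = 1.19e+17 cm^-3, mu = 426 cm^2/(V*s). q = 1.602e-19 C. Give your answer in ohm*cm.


Step 1: sigma = q * n * mu = 1.602e-19 * 1.19e+17 * 426 = 8.12118e+00 S/cm
Step 2: rho = 1 / sigma = 1 / 8.12118e+00 = 0.1231 ohm*cm

0.1231


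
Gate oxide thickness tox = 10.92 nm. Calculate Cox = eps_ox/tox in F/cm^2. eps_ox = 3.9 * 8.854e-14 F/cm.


Step 1: eps_ox = 3.9 * 8.854e-14 = 3.45306e-13 F/cm
Step 2: tox in cm = 10.92 nm * 1e-7 = 1.0920e-06 cm
Step 3: Cox = 3.45306e-13 / 1.0920e-06 = 3.16e-07 F/cm^2

3.16e-07


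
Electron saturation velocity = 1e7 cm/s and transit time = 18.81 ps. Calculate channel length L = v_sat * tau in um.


Step 1: tau in seconds = 18.81 ps * 1e-12 = 1.8810e-11 s
Step 2: L = v_sat * tau = 1e7 * 1.8810e-11 = 1.8810e-04 cm
Step 3: L in um = 1.8810e-04 * 1e4 = 1.881 um

1.881


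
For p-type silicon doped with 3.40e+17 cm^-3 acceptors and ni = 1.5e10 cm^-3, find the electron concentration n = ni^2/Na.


Step 1: Majority hole concentration p ≈ Na = 3.40e+17 cm^-3
Step 2: n = ni^2 / Na = (1.5e10)^2 / 3.40e+17
Step 3: n = 6.62e+02 cm^-3

6.62e+02


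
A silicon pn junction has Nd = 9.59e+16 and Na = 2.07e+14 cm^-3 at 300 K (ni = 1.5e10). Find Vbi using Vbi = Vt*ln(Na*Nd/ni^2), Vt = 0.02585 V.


Step 1: Compute Na*Nd/ni^2 = 2.07e+14 * 9.59e+16 / (1.5e10)^2 = 8.8228e+10
Step 2: ln(8.8228e+10) = 25.2032
Step 3: Vbi = 0.02585 * 25.2032 = 0.652 V

0.652


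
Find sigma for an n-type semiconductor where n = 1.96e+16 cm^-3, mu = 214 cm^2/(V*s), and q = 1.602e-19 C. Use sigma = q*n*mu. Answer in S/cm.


Step 1: sigma = q * n * mu
Step 2: sigma = 1.602e-19 * 1.96e+16 * 214
Step 3: sigma = 6.719e-01 S/cm

6.719e-01


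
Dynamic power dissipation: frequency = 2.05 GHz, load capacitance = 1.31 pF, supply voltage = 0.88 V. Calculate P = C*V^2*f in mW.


Step 1: V^2 = 0.88^2 = 0.7744 V^2
Step 2: P = C*V^2*f = 1.31e-12 F * 0.7744 * 2.05e9 Hz
Step 3: P = 2.0796512e-03 W
Step 4: P = 2.08 mW

2.08


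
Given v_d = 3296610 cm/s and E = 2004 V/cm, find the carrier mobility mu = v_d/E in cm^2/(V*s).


Step 1: mu = v_d / E
Step 2: mu = 3296610 / 2004
Step 3: mu = 1645.01 cm^2/(V*s)

1645.01


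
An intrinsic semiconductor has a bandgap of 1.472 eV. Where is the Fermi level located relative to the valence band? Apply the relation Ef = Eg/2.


Step 1: For an intrinsic semiconductor, the Fermi level sits at midgap.
Step 2: Ef = Eg / 2 = 1.472 / 2 = 0.736 eV

0.736


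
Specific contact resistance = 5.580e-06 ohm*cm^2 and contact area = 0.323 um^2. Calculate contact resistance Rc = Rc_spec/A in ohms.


Step 1: Convert area to cm^2: 0.323 um^2 = 3.2300e-09 cm^2
Step 2: Rc = Rc_spec / A = 5.580e-06 / 3.2300e-09
Step 3: Rc = 1.73e+03 ohms

1.73e+03


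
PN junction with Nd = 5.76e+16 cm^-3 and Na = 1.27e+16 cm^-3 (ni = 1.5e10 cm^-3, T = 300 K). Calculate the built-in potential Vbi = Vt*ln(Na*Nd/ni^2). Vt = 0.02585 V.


Step 1: Compute Na*Nd/ni^2 = 1.27e+16 * 5.76e+16 / (1.5e10)^2 = 3.2512e+12
Step 2: ln(3.2512e+12) = 28.8100
Step 3: Vbi = 0.02585 * 28.8100 = 0.745 V

0.745


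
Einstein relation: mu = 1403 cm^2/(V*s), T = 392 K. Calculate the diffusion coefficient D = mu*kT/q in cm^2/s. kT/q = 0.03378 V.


Step 1: D = mu * (kT/q)
Step 2: D = 1403 * 0.03378
Step 3: D = 47.39 cm^2/s

47.39


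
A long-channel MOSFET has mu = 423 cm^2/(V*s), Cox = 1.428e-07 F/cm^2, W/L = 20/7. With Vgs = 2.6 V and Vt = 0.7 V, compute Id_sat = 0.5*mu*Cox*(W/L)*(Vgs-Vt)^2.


Step 1: Overdrive voltage Vov = Vgs - Vt = 2.6 - 0.7 = 1.9 V
Step 2: W/L = 20/7 = 2.85714
Step 3: Id = 0.5 * 423 * 1.428e-07 * 2.85714 * 1.9^2
Step 4: Id = 3.12e-04 A

3.12e-04


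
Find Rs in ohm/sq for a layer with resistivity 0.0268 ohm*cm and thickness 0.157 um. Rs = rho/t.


Step 1: Convert thickness to cm: t = 0.157 um = 1.5700e-05 cm
Step 2: Rs = rho / t = 0.0268 / 1.5700e-05
Step 3: Rs = 1707.0 ohm/sq

1707.0


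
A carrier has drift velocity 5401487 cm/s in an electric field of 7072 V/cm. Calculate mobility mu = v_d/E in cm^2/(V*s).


Step 1: mu = v_d / E
Step 2: mu = 5401487 / 7072
Step 3: mu = 763.78 cm^2/(V*s)

763.78


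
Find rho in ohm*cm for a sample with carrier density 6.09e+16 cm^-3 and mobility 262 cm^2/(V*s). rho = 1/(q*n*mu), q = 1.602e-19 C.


Step 1: sigma = q * n * mu = 1.602e-19 * 6.09e+16 * 262 = 2.55612e+00 S/cm
Step 2: rho = 1 / sigma = 1 / 2.55612e+00 = 0.3912 ohm*cm

0.3912


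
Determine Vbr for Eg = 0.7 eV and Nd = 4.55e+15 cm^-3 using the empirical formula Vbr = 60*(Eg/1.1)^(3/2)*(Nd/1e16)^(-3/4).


Step 1: Eg/1.1 = 0.7/1.1 = 0.636364
Step 2: (Eg/1.1)^1.5 = 0.636364^1.5 = 0.507643
Step 3: (Nd/1e16)^(-0.75) = (0.455)^(-0.75) = 1.805059
Step 4: Vbr = 60 * 0.507643 * 1.805059 = 55.0 V

55.0


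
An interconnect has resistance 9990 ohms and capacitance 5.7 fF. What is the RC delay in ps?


Step 1: tau = R * C
Step 2: tau = 9990 * 5.7 fF = 9990 * 5.7e-15 F
Step 3: tau = 5.6943e-11 s = 56.943 ps

56.943


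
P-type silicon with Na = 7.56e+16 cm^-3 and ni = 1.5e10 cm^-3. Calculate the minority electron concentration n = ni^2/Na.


Step 1: Majority hole concentration p ≈ Na = 7.56e+16 cm^-3
Step 2: n = ni^2 / Na = (1.5e10)^2 / 7.56e+16
Step 3: n = 2.98e+03 cm^-3

2.98e+03


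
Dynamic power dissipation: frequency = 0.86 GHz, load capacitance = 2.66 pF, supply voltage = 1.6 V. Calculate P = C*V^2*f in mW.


Step 1: V^2 = 1.6^2 = 2.56 V^2
Step 2: P = C*V^2*f = 2.66e-12 F * 2.56 * 0.86e9 Hz
Step 3: P = 5.856256e-03 W
Step 4: P = 5.856 mW

5.856


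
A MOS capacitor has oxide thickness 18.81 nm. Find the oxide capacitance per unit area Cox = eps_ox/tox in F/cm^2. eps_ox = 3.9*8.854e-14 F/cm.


Step 1: eps_ox = 3.9 * 8.854e-14 = 3.45306e-13 F/cm
Step 2: tox in cm = 18.81 nm * 1e-7 = 1.8810e-06 cm
Step 3: Cox = 3.45306e-13 / 1.8810e-06 = 1.84e-07 F/cm^2

1.84e-07


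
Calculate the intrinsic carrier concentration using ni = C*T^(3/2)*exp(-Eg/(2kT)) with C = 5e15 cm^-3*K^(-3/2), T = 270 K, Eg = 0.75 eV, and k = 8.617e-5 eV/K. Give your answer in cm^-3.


Step 1: Compute kT = 8.617e-5 * 270 = 0.0232659 eV
Step 2: Exponent = -Eg/(2kT) = -0.75/(2*0.0232659) = -16.11801
Step 3: T^(3/2) = 270^1.5 = 4436.55
Step 4: ni = 5e15 * 4436.55 * exp(-16.11801) = 2.22e+12 cm^-3

2.22e+12


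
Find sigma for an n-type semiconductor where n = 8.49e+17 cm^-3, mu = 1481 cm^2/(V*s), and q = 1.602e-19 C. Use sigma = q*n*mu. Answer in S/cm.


Step 1: sigma = q * n * mu
Step 2: sigma = 1.602e-19 * 8.49e+17 * 1481
Step 3: sigma = 2.014e+02 S/cm

2.014e+02


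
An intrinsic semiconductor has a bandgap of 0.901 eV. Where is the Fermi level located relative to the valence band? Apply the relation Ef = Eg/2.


Step 1: For an intrinsic semiconductor, the Fermi level sits at midgap.
Step 2: Ef = Eg / 2 = 0.901 / 2 = 0.4505 eV

0.4505


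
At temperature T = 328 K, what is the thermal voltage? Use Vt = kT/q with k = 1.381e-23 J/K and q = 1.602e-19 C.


Step 1: kT = 1.381e-23 * 328 = 4.52968e-21 J
Step 2: Vt = kT/q = 4.52968e-21 / 1.602e-19
Step 3: Vt = 0.02828 V

0.02828


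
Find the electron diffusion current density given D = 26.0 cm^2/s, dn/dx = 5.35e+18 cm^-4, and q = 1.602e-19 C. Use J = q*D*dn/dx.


Step 1: J = q * D * (dn/dx)
Step 2: J = 1.602e-19 * 26.0 * 5.35e+18
Step 3: J = 2.23e+01 A/cm^2

2.23e+01


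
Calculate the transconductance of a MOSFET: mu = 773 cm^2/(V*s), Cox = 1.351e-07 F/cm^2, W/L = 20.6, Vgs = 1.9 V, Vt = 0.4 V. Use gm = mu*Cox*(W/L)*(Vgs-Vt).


Step 1: Vov = Vgs - Vt = 1.9 - 0.4 = 1.5 V
Step 2: gm = mu * Cox * (W/L) * Vov
Step 3: gm = 773 * 1.351e-07 * 20.6 * 1.5 = 3.23e-03 S

3.23e-03


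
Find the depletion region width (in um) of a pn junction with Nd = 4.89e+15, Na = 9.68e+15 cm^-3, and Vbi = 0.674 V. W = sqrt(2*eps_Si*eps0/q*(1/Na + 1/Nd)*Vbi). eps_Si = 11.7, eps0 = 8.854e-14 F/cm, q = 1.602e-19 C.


Step 1: 1/Na + 1/Nd = 1/9.68e+15 + 1/4.89e+15 = 3.07805e-16
Step 2: 2*eps*eps0/q = 2*11.7*8.854e-14/1.602e-19 = 1.293281e+07
Step 3: W^2 = 1.293281e+07 * 3.07805e-16 * 0.674 = 2.68305e-09
Step 4: W = sqrt(2.68305e-09) = 5.180e-05 cm = 0.518 um

0.518


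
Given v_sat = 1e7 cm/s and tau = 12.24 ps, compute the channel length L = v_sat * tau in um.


Step 1: tau in seconds = 12.24 ps * 1e-12 = 1.2240e-11 s
Step 2: L = v_sat * tau = 1e7 * 1.2240e-11 = 1.2240e-04 cm
Step 3: L in um = 1.2240e-04 * 1e4 = 1.224 um

1.224


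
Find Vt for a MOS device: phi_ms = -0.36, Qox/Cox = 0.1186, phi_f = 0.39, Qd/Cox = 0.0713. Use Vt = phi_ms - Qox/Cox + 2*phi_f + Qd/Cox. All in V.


Step 1: Vt = phi_ms - Qox/Cox + 2*phi_f + Qd/Cox
Step 2: Vt = -0.36 - 0.1186 + 2*0.39 + 0.0713
Step 3: Vt = -0.36 - 0.1186 + 0.78 + 0.0713
Step 4: Vt = 0.3727 V

0.3727


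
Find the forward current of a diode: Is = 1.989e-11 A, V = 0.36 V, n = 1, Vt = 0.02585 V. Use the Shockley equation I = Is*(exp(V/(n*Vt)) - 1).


Step 1: V/(n*Vt) = 0.36/(1*0.02585) = 13.9265
Step 2: exp(13.9265) = 1.1174e+06
Step 3: I = 1.989e-11 * (1.1174e+06 - 1) = 2.22e-05 A

2.22e-05


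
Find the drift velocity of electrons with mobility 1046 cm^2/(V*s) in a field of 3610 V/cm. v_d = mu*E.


Step 1: v_d = mu * E
Step 2: v_d = 1046 * 3610 = 3776060
Step 3: v_d = 3.78e+06 cm/s

3.78e+06


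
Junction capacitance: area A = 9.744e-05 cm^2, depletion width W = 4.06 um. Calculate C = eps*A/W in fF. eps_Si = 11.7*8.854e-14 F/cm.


Step 1: eps_Si = 11.7 * 8.854e-14 = 1.035918e-12 F/cm
Step 2: W in cm = 4.06 * 1e-4 = 4.06e-04 cm
Step 3: C = 1.035918e-12 * 9.744e-05 / 4.06e-04 = 2.486203e-13 F
Step 4: C = 248.62 fF

248.62


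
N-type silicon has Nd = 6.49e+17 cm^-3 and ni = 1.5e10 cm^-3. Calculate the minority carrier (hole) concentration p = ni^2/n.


Step 1: Since Nd >> ni, n ≈ Nd = 6.49e+17 cm^-3
Step 2: p = ni^2 / n = (1.5e10)^2 / 6.49e+17
Step 3: p = 2.25e20 / 6.49e+17 = 3.47e+02 cm^-3

3.47e+02


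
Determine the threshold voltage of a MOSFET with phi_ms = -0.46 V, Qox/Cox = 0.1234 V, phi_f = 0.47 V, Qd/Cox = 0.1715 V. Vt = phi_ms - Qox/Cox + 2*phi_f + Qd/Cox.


Step 1: Vt = phi_ms - Qox/Cox + 2*phi_f + Qd/Cox
Step 2: Vt = -0.46 - 0.1234 + 2*0.47 + 0.1715
Step 3: Vt = -0.46 - 0.1234 + 0.94 + 0.1715
Step 4: Vt = 0.5281 V

0.5281


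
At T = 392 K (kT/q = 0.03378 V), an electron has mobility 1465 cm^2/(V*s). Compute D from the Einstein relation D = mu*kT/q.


Step 1: D = mu * (kT/q)
Step 2: D = 1465 * 0.03378
Step 3: D = 49.49 cm^2/s

49.49


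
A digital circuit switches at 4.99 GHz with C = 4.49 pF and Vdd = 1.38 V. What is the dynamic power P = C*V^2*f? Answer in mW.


Step 1: V^2 = 1.38^2 = 1.9044 V^2
Step 2: P = C*V^2*f = 4.49e-12 F * 1.9044 * 4.99e9 Hz
Step 3: P = 4.266827244e-02 W
Step 4: P = 42.668 mW

42.668


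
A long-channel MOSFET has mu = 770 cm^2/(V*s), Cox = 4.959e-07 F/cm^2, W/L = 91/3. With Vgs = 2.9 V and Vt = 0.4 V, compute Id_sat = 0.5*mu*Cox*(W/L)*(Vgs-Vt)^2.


Step 1: Overdrive voltage Vov = Vgs - Vt = 2.9 - 0.4 = 2.5 V
Step 2: W/L = 91/3 = 30.3333
Step 3: Id = 0.5 * 770 * 4.959e-07 * 30.3333 * 2.5^2
Step 4: Id = 3.62e-02 A

3.62e-02


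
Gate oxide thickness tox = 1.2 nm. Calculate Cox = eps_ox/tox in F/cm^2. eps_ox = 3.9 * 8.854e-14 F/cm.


Step 1: eps_ox = 3.9 * 8.854e-14 = 3.45306e-13 F/cm
Step 2: tox in cm = 1.2 nm * 1e-7 = 1.2000e-07 cm
Step 3: Cox = 3.45306e-13 / 1.2000e-07 = 2.88e-06 F/cm^2

2.88e-06


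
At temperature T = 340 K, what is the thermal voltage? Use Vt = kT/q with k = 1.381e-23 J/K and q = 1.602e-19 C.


Step 1: kT = 1.381e-23 * 340 = 4.6954e-21 J
Step 2: Vt = kT/q = 4.6954e-21 / 1.602e-19
Step 3: Vt = 0.02931 V

0.02931


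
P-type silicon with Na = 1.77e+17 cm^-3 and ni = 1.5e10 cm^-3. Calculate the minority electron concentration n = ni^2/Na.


Step 1: Majority hole concentration p ≈ Na = 1.77e+17 cm^-3
Step 2: n = ni^2 / Na = (1.5e10)^2 / 1.77e+17
Step 3: n = 1.27e+03 cm^-3

1.27e+03


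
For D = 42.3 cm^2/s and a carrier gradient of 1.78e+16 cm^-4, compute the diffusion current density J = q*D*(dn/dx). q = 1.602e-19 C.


Step 1: J = q * D * (dn/dx)
Step 2: J = 1.602e-19 * 42.3 * 1.78e+16
Step 3: J = 1.21e-01 A/cm^2

1.21e-01


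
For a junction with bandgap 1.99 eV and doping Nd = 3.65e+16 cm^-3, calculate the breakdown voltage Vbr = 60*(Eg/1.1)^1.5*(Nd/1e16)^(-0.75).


Step 1: Eg/1.1 = 1.99/1.1 = 1.809091
Step 2: (Eg/1.1)^1.5 = 1.809091^1.5 = 2.433272
Step 3: (Nd/1e16)^(-0.75) = (3.65)^(-0.75) = 0.378687
Step 4: Vbr = 60 * 2.433272 * 0.378687 = 55.3 V

55.3


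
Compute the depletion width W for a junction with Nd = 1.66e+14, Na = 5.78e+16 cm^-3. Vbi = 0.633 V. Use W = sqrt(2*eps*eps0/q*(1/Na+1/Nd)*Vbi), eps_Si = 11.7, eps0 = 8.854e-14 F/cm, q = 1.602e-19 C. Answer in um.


Step 1: 1/Na + 1/Nd = 1/5.78e+16 + 1/1.66e+14 = 6.04140e-15
Step 2: 2*eps*eps0/q = 2*11.7*8.854e-14/1.602e-19 = 1.293281e+07
Step 3: W^2 = 1.293281e+07 * 6.04140e-15 * 0.633 = 4.94577e-08
Step 4: W = sqrt(4.94577e-08) = 2.224e-04 cm = 2.224 um

2.224


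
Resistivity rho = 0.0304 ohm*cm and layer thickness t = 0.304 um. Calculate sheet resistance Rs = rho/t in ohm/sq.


Step 1: Convert thickness to cm: t = 0.304 um = 3.0400e-05 cm
Step 2: Rs = rho / t = 0.0304 / 3.0400e-05
Step 3: Rs = 1000.0 ohm/sq

1000.0


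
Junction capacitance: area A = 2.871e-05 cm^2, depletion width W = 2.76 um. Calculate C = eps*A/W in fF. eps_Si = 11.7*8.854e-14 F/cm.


Step 1: eps_Si = 11.7 * 8.854e-14 = 1.035918e-12 F/cm
Step 2: W in cm = 2.76 * 1e-4 = 2.76e-04 cm
Step 3: C = 1.035918e-12 * 2.871e-05 / 2.76e-04 = 1.077580e-13 F
Step 4: C = 107.76 fF

107.76


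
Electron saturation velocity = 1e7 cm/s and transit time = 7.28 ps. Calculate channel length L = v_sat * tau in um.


Step 1: tau in seconds = 7.28 ps * 1e-12 = 7.2800e-12 s
Step 2: L = v_sat * tau = 1e7 * 7.2800e-12 = 7.2800e-05 cm
Step 3: L in um = 7.2800e-05 * 1e4 = 0.728 um

0.728


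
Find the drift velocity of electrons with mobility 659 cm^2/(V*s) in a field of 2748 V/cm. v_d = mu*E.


Step 1: v_d = mu * E
Step 2: v_d = 659 * 2748 = 1810932
Step 3: v_d = 1.81e+06 cm/s

1.81e+06


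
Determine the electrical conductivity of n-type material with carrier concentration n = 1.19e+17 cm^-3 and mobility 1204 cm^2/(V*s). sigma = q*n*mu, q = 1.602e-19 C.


Step 1: sigma = q * n * mu
Step 2: sigma = 1.602e-19 * 1.19e+17 * 1204
Step 3: sigma = 2.295e+01 S/cm

2.295e+01


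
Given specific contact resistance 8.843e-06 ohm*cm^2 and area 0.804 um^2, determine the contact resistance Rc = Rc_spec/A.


Step 1: Convert area to cm^2: 0.804 um^2 = 8.0400e-09 cm^2
Step 2: Rc = Rc_spec / A = 8.843e-06 / 8.0400e-09
Step 3: Rc = 1.10e+03 ohms

1.10e+03


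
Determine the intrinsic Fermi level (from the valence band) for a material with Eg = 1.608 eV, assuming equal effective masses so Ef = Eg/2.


Step 1: For an intrinsic semiconductor, the Fermi level sits at midgap.
Step 2: Ef = Eg / 2 = 1.608 / 2 = 0.804 eV

0.804


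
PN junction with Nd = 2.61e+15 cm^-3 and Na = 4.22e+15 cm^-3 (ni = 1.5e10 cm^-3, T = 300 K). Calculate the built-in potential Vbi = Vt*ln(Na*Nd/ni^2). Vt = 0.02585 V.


Step 1: Compute Na*Nd/ni^2 = 4.22e+15 * 2.61e+15 / (1.5e10)^2 = 4.8952e+10
Step 2: ln(4.8952e+10) = 24.6141
Step 3: Vbi = 0.02585 * 24.6141 = 0.636 V

0.636


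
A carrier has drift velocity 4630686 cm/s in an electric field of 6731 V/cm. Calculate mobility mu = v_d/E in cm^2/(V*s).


Step 1: mu = v_d / E
Step 2: mu = 4630686 / 6731
Step 3: mu = 687.96 cm^2/(V*s)

687.96


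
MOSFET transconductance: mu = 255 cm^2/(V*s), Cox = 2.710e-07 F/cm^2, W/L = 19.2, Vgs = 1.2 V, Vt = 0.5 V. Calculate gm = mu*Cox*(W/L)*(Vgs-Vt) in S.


Step 1: Vov = Vgs - Vt = 1.2 - 0.5 = 0.7 V
Step 2: gm = mu * Cox * (W/L) * Vov
Step 3: gm = 255 * 2.710e-07 * 19.2 * 0.7 = 9.29e-04 S

9.29e-04


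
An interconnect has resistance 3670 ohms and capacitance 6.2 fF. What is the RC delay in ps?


Step 1: tau = R * C
Step 2: tau = 3670 * 6.2 fF = 3670 * 6.2e-15 F
Step 3: tau = 2.2754e-11 s = 22.754 ps

22.754


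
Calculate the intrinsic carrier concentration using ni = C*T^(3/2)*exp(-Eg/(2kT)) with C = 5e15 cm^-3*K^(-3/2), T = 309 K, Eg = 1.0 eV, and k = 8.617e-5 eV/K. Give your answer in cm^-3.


Step 1: Compute kT = 8.617e-5 * 309 = 0.02662653 eV
Step 2: Exponent = -Eg/(2kT) = -1.0/(2*0.02662653) = -18.77826
Step 3: T^(3/2) = 309^1.5 = 5431.72
Step 4: ni = 5e15 * 5431.72 * exp(-18.77826) = 1.90e+11 cm^-3

1.90e+11


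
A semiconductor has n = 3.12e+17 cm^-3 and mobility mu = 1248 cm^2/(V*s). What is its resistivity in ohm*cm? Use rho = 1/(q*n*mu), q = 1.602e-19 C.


Step 1: sigma = q * n * mu = 1.602e-19 * 3.12e+17 * 1248 = 6.23780e+01 S/cm
Step 2: rho = 1 / sigma = 1 / 6.23780e+01 = 0.01603 ohm*cm

0.01603


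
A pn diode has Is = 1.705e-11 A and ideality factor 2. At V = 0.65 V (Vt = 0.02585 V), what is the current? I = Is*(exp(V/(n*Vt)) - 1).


Step 1: V/(n*Vt) = 0.65/(2*0.02585) = 12.5725
Step 2: exp(12.5725) = 2.8851e+05
Step 3: I = 1.705e-11 * (2.8851e+05 - 1) = 4.92e-06 A

4.92e-06


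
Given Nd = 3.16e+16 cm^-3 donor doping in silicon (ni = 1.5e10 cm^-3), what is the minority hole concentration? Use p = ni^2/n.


Step 1: Since Nd >> ni, n ≈ Nd = 3.16e+16 cm^-3
Step 2: p = ni^2 / n = (1.5e10)^2 / 3.16e+16
Step 3: p = 2.25e20 / 3.16e+16 = 7.12e+03 cm^-3

7.12e+03


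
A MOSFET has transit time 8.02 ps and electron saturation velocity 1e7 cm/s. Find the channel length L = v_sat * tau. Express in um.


Step 1: tau in seconds = 8.02 ps * 1e-12 = 8.0200e-12 s
Step 2: L = v_sat * tau = 1e7 * 8.0200e-12 = 8.0200e-05 cm
Step 3: L in um = 8.0200e-05 * 1e4 = 0.802 um

0.802


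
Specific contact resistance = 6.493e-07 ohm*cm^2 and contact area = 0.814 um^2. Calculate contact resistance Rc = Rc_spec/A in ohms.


Step 1: Convert area to cm^2: 0.814 um^2 = 8.1400e-09 cm^2
Step 2: Rc = Rc_spec / A = 6.493e-07 / 8.1400e-09
Step 3: Rc = 7.98e+01 ohms

7.98e+01


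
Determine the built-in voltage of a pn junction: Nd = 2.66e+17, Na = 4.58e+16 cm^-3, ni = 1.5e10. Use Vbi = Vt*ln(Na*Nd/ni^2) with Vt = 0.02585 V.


Step 1: Compute Na*Nd/ni^2 = 4.58e+16 * 2.66e+17 / (1.5e10)^2 = 5.4146e+13
Step 2: ln(5.4146e+13) = 31.6227
Step 3: Vbi = 0.02585 * 31.6227 = 0.817 V

0.817


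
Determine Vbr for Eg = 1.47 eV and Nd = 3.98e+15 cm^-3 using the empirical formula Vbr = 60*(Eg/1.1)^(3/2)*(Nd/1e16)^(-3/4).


Step 1: Eg/1.1 = 1.47/1.1 = 1.336364
Step 2: (Eg/1.1)^1.5 = 1.336364^1.5 = 1.544853
Step 3: (Nd/1e16)^(-0.75) = (0.398)^(-0.75) = 1.995665
Step 4: Vbr = 60 * 1.544853 * 1.995665 = 185.0 V

185.0


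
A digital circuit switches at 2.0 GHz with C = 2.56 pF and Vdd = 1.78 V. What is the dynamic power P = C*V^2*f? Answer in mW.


Step 1: V^2 = 1.78^2 = 3.1684 V^2
Step 2: P = C*V^2*f = 2.56e-12 F * 3.1684 * 2.0e9 Hz
Step 3: P = 1.6222208e-02 W
Step 4: P = 16.222 mW

16.222


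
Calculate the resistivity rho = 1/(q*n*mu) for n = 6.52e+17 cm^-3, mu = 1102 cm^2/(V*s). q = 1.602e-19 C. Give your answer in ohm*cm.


Step 1: sigma = q * n * mu = 1.602e-19 * 6.52e+17 * 1102 = 1.15104e+02 S/cm
Step 2: rho = 1 / sigma = 1 / 1.15104e+02 = 0.008688 ohm*cm

0.008688


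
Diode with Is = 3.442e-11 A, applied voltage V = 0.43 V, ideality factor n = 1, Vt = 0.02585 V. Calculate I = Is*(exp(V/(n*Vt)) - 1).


Step 1: V/(n*Vt) = 0.43/(1*0.02585) = 16.6344
Step 2: exp(16.6344) = 1.6758e+07
Step 3: I = 3.442e-11 * (1.6758e+07 - 1) = 5.77e-04 A

5.77e-04


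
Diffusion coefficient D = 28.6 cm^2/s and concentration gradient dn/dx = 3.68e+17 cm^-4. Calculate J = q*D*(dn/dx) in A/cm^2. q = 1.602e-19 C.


Step 1: J = q * D * (dn/dx)
Step 2: J = 1.602e-19 * 28.6 * 3.68e+17
Step 3: J = 1.69e+00 A/cm^2

1.69e+00


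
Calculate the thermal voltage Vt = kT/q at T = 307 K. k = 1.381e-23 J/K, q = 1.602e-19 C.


Step 1: kT = 1.381e-23 * 307 = 4.23967e-21 J
Step 2: Vt = kT/q = 4.23967e-21 / 1.602e-19
Step 3: Vt = 0.02646 V

0.02646


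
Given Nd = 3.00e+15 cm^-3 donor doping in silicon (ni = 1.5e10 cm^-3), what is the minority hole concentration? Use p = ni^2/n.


Step 1: Since Nd >> ni, n ≈ Nd = 3.00e+15 cm^-3
Step 2: p = ni^2 / n = (1.5e10)^2 / 3.00e+15
Step 3: p = 2.25e20 / 3.00e+15 = 7.50e+04 cm^-3

7.50e+04


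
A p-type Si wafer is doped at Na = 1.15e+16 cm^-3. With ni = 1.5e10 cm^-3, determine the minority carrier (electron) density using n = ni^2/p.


Step 1: Majority hole concentration p ≈ Na = 1.15e+16 cm^-3
Step 2: n = ni^2 / Na = (1.5e10)^2 / 1.15e+16
Step 3: n = 1.96e+04 cm^-3

1.96e+04


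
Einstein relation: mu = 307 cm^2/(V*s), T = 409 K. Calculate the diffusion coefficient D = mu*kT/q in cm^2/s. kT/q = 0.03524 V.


Step 1: D = mu * (kT/q)
Step 2: D = 307 * 0.03524
Step 3: D = 10.82 cm^2/s

10.82


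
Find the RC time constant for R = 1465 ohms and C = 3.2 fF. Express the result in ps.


Step 1: tau = R * C
Step 2: tau = 1465 * 3.2 fF = 1465 * 3.2e-15 F
Step 3: tau = 4.688e-12 s = 4.688 ps

4.688


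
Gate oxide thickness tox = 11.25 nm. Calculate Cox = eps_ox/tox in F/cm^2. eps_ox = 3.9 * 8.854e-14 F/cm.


Step 1: eps_ox = 3.9 * 8.854e-14 = 3.45306e-13 F/cm
Step 2: tox in cm = 11.25 nm * 1e-7 = 1.1250e-06 cm
Step 3: Cox = 3.45306e-13 / 1.1250e-06 = 3.07e-07 F/cm^2

3.07e-07


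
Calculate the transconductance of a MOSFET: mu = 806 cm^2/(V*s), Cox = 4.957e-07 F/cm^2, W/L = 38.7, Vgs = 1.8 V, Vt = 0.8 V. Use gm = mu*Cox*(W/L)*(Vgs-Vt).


Step 1: Vov = Vgs - Vt = 1.8 - 0.8 = 1.0 V
Step 2: gm = mu * Cox * (W/L) * Vov
Step 3: gm = 806 * 4.957e-07 * 38.7 * 1.0 = 1.55e-02 S

1.55e-02


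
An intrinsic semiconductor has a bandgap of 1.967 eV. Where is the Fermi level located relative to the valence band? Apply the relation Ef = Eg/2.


Step 1: For an intrinsic semiconductor, the Fermi level sits at midgap.
Step 2: Ef = Eg / 2 = 1.967 / 2 = 0.9835 eV

0.9835


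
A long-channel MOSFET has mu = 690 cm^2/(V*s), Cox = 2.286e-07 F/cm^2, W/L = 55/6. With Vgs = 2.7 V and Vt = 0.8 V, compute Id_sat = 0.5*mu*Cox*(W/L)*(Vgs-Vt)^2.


Step 1: Overdrive voltage Vov = Vgs - Vt = 2.7 - 0.8 = 1.9 V
Step 2: W/L = 55/6 = 9.16667
Step 3: Id = 0.5 * 690 * 2.286e-07 * 9.16667 * 1.9^2
Step 4: Id = 2.61e-03 A

2.61e-03


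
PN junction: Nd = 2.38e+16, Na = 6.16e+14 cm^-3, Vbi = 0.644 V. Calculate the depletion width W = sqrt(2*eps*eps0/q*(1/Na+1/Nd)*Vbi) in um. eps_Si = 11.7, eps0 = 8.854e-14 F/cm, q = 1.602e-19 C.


Step 1: 1/Na + 1/Nd = 1/6.16e+14 + 1/2.38e+16 = 1.66539e-15
Step 2: 2*eps*eps0/q = 2*11.7*8.854e-14/1.602e-19 = 1.293281e+07
Step 3: W^2 = 1.293281e+07 * 1.66539e-15 * 0.644 = 1.38706e-08
Step 4: W = sqrt(1.38706e-08) = 1.178e-04 cm = 1.178 um

1.178


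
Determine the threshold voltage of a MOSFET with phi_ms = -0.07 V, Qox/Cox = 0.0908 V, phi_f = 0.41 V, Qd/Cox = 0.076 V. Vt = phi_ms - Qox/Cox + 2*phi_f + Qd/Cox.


Step 1: Vt = phi_ms - Qox/Cox + 2*phi_f + Qd/Cox
Step 2: Vt = -0.07 - 0.0908 + 2*0.41 + 0.076
Step 3: Vt = -0.07 - 0.0908 + 0.82 + 0.076
Step 4: Vt = 0.7352 V

0.7352


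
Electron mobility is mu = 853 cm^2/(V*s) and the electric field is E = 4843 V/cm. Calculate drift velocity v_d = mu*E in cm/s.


Step 1: v_d = mu * E
Step 2: v_d = 853 * 4843 = 4131079
Step 3: v_d = 4.13e+06 cm/s

4.13e+06


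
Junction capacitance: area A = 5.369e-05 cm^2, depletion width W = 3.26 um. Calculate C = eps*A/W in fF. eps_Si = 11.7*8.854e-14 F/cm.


Step 1: eps_Si = 11.7 * 8.854e-14 = 1.035918e-12 F/cm
Step 2: W in cm = 3.26 * 1e-4 = 3.26e-04 cm
Step 3: C = 1.035918e-12 * 5.369e-05 / 3.26e-04 = 1.706087e-13 F
Step 4: C = 170.61 fF

170.61


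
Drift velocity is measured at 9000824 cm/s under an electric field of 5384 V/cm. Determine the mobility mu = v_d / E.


Step 1: mu = v_d / E
Step 2: mu = 9000824 / 5384
Step 3: mu = 1671.77 cm^2/(V*s)

1671.77


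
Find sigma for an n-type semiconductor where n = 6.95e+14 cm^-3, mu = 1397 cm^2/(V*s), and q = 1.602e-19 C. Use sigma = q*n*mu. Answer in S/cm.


Step 1: sigma = q * n * mu
Step 2: sigma = 1.602e-19 * 6.95e+14 * 1397
Step 3: sigma = 1.555e-01 S/cm

1.555e-01


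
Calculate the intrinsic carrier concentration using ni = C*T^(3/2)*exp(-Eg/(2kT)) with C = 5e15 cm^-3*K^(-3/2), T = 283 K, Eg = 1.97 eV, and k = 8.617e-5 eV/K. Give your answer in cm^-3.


Step 1: Compute kT = 8.617e-5 * 283 = 0.02438611 eV
Step 2: Exponent = -Eg/(2kT) = -1.97/(2*0.02438611) = -40.39185
Step 3: T^(3/2) = 283^1.5 = 4760.80
Step 4: ni = 5e15 * 4760.80 * exp(-40.39185) = 6.83e+01 cm^-3

6.83e+01


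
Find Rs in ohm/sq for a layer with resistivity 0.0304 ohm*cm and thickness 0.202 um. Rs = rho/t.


Step 1: Convert thickness to cm: t = 0.202 um = 2.0200e-05 cm
Step 2: Rs = rho / t = 0.0304 / 2.0200e-05
Step 3: Rs = 1505.0 ohm/sq

1505.0


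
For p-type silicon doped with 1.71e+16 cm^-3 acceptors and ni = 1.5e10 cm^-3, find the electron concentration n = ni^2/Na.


Step 1: Majority hole concentration p ≈ Na = 1.71e+16 cm^-3
Step 2: n = ni^2 / Na = (1.5e10)^2 / 1.71e+16
Step 3: n = 1.32e+04 cm^-3

1.32e+04


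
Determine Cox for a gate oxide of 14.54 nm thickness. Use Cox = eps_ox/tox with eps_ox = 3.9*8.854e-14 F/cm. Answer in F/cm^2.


Step 1: eps_ox = 3.9 * 8.854e-14 = 3.45306e-13 F/cm
Step 2: tox in cm = 14.54 nm * 1e-7 = 1.4540e-06 cm
Step 3: Cox = 3.45306e-13 / 1.4540e-06 = 2.37e-07 F/cm^2

2.37e-07


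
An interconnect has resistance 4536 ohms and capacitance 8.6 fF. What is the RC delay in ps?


Step 1: tau = R * C
Step 2: tau = 4536 * 8.6 fF = 4536 * 8.6e-15 F
Step 3: tau = 3.90096e-11 s = 39.0096 ps

39.0096


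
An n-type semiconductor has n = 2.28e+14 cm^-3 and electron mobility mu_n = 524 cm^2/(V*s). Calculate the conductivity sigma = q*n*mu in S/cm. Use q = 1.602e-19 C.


Step 1: sigma = q * n * mu
Step 2: sigma = 1.602e-19 * 2.28e+14 * 524
Step 3: sigma = 1.914e-02 S/cm

1.914e-02


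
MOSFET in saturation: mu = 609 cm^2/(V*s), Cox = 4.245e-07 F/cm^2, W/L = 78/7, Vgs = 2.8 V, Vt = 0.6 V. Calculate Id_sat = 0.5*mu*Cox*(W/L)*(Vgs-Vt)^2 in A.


Step 1: Overdrive voltage Vov = Vgs - Vt = 2.8 - 0.6 = 2.2 V
Step 2: W/L = 78/7 = 11.1429
Step 3: Id = 0.5 * 609 * 4.245e-07 * 11.1429 * 2.2^2
Step 4: Id = 6.97e-03 A

6.97e-03


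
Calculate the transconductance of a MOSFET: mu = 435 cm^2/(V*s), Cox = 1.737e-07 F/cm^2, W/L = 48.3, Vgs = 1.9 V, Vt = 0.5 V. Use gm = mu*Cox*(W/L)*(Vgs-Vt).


Step 1: Vov = Vgs - Vt = 1.9 - 0.5 = 1.4 V
Step 2: gm = mu * Cox * (W/L) * Vov
Step 3: gm = 435 * 1.737e-07 * 48.3 * 1.4 = 5.11e-03 S

5.11e-03


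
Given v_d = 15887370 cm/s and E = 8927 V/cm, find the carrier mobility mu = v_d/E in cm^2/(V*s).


Step 1: mu = v_d / E
Step 2: mu = 15887370 / 8927
Step 3: mu = 1779.7 cm^2/(V*s)

1779.7


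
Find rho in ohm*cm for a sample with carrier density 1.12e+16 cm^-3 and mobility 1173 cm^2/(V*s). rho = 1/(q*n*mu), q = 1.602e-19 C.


Step 1: sigma = q * n * mu = 1.602e-19 * 1.12e+16 * 1173 = 2.10464e+00 S/cm
Step 2: rho = 1 / sigma = 1 / 2.10464e+00 = 0.4751 ohm*cm

0.4751


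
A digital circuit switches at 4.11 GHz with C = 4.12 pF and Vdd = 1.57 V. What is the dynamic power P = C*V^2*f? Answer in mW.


Step 1: V^2 = 1.57^2 = 2.4649 V^2
Step 2: P = C*V^2*f = 4.12e-12 F * 2.4649 * 4.11e9 Hz
Step 3: P = 4.173864468e-02 W
Step 4: P = 41.739 mW

41.739


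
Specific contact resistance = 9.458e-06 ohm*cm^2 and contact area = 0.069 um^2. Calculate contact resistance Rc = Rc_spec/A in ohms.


Step 1: Convert area to cm^2: 0.069 um^2 = 6.9000e-10 cm^2
Step 2: Rc = Rc_spec / A = 9.458e-06 / 6.9000e-10
Step 3: Rc = 1.37e+04 ohms

1.37e+04


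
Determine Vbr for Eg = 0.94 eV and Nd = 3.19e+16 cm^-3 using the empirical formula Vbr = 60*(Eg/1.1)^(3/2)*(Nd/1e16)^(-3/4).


Step 1: Eg/1.1 = 0.94/1.1 = 0.854545
Step 2: (Eg/1.1)^1.5 = 0.854545^1.5 = 0.789955
Step 3: (Nd/1e16)^(-0.75) = (3.19)^(-0.75) = 0.418945
Step 4: Vbr = 60 * 0.789955 * 0.418945 = 19.9 V

19.9


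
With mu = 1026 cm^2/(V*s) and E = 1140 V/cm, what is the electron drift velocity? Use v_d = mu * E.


Step 1: v_d = mu * E
Step 2: v_d = 1026 * 1140 = 1169640
Step 3: v_d = 1.17e+06 cm/s

1.17e+06


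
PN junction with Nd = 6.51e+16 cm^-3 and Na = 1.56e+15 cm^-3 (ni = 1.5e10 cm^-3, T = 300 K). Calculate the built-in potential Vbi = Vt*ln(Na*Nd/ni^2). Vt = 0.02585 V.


Step 1: Compute Na*Nd/ni^2 = 1.56e+15 * 6.51e+16 / (1.5e10)^2 = 4.5136e+11
Step 2: ln(4.5136e+11) = 26.8355
Step 3: Vbi = 0.02585 * 26.8355 = 0.694 V

0.694


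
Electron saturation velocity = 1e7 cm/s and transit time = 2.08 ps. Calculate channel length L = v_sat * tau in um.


Step 1: tau in seconds = 2.08 ps * 1e-12 = 2.0800e-12 s
Step 2: L = v_sat * tau = 1e7 * 2.0800e-12 = 2.0800e-05 cm
Step 3: L in um = 2.0800e-05 * 1e4 = 0.208 um

0.208


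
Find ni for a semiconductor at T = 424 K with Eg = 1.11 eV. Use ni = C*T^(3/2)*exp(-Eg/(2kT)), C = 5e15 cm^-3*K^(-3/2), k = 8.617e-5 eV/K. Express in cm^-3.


Step 1: Compute kT = 8.617e-5 * 424 = 0.03653608 eV
Step 2: Exponent = -Eg/(2kT) = -1.11/(2*0.03653608) = -15.19046
Step 3: T^(3/2) = 424^1.5 = 8730.69
Step 4: ni = 5e15 * 8730.69 * exp(-15.19046) = 1.10e+13 cm^-3

1.10e+13


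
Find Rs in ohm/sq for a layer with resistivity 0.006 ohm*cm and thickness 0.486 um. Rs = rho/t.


Step 1: Convert thickness to cm: t = 0.486 um = 4.8600e-05 cm
Step 2: Rs = rho / t = 0.006 / 4.8600e-05
Step 3: Rs = 123.5 ohm/sq

123.5


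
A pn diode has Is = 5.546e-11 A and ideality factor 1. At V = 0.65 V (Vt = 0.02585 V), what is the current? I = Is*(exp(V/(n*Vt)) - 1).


Step 1: V/(n*Vt) = 0.65/(1*0.02585) = 25.1451
Step 2: exp(25.1451) = 8.3249e+10
Step 3: I = 5.546e-11 * (8.3249e+10 - 1) = 4.62e+00 A

4.62e+00


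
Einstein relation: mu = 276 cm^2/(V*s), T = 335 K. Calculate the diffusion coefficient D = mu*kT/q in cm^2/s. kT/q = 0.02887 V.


Step 1: D = mu * (kT/q)
Step 2: D = 276 * 0.02887
Step 3: D = 7.97 cm^2/s

7.97


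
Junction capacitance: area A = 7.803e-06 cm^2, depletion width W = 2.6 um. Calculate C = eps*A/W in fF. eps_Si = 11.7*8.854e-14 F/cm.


Step 1: eps_Si = 11.7 * 8.854e-14 = 1.035918e-12 F/cm
Step 2: W in cm = 2.6 * 1e-4 = 2.60e-04 cm
Step 3: C = 1.035918e-12 * 7.803e-06 / 2.60e-04 = 3.108949e-14 F
Step 4: C = 31.09 fF

31.09


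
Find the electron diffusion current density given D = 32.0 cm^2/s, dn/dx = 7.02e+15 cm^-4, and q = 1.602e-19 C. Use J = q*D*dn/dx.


Step 1: J = q * D * (dn/dx)
Step 2: J = 1.602e-19 * 32.0 * 7.02e+15
Step 3: J = 3.60e-02 A/cm^2

3.60e-02


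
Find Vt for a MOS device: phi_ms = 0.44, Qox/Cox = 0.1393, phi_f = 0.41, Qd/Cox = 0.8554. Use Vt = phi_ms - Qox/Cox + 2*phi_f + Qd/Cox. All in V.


Step 1: Vt = phi_ms - Qox/Cox + 2*phi_f + Qd/Cox
Step 2: Vt = 0.44 - 0.1393 + 2*0.41 + 0.8554
Step 3: Vt = 0.44 - 0.1393 + 0.82 + 0.8554
Step 4: Vt = 1.9761 V

1.9761


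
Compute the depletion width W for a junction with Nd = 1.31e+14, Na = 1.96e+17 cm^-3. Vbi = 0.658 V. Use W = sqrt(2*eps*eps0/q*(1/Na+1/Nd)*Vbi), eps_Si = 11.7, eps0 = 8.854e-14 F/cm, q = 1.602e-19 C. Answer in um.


Step 1: 1/Na + 1/Nd = 1/1.96e+17 + 1/1.31e+14 = 7.63869e-15
Step 2: 2*eps*eps0/q = 2*11.7*8.854e-14/1.602e-19 = 1.293281e+07
Step 3: W^2 = 1.293281e+07 * 7.63869e-15 * 0.658 = 6.50036e-08
Step 4: W = sqrt(6.50036e-08) = 2.550e-04 cm = 2.55 um

2.55


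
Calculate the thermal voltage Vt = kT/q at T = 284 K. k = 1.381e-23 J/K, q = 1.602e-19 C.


Step 1: kT = 1.381e-23 * 284 = 3.92204e-21 J
Step 2: Vt = kT/q = 3.92204e-21 / 1.602e-19
Step 3: Vt = 0.02448 V

0.02448


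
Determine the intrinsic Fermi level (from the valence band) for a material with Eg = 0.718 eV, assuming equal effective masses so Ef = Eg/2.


Step 1: For an intrinsic semiconductor, the Fermi level sits at midgap.
Step 2: Ef = Eg / 2 = 0.718 / 2 = 0.359 eV

0.359


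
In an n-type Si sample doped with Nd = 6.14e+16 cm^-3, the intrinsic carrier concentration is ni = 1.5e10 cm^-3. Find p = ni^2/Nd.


Step 1: Since Nd >> ni, n ≈ Nd = 6.14e+16 cm^-3
Step 2: p = ni^2 / n = (1.5e10)^2 / 6.14e+16
Step 3: p = 2.25e20 / 6.14e+16 = 3.66e+03 cm^-3

3.66e+03


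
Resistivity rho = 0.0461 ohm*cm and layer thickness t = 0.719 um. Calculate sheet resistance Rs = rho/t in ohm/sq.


Step 1: Convert thickness to cm: t = 0.719 um = 7.1900e-05 cm
Step 2: Rs = rho / t = 0.0461 / 7.1900e-05
Step 3: Rs = 641.2 ohm/sq

641.2


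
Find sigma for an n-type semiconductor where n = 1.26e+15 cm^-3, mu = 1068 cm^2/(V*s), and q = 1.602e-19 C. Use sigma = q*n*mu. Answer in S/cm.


Step 1: sigma = q * n * mu
Step 2: sigma = 1.602e-19 * 1.26e+15 * 1068
Step 3: sigma = 2.156e-01 S/cm

2.156e-01


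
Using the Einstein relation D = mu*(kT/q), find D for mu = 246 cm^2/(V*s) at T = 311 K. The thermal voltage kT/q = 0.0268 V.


Step 1: D = mu * (kT/q)
Step 2: D = 246 * 0.0268
Step 3: D = 6.59 cm^2/s

6.59


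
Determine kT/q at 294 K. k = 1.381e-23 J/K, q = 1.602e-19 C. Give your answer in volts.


Step 1: kT = 1.381e-23 * 294 = 4.06014e-21 J
Step 2: Vt = kT/q = 4.06014e-21 / 1.602e-19
Step 3: Vt = 0.02534 V

0.02534


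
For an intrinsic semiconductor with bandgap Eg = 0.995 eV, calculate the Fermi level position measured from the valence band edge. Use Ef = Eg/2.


Step 1: For an intrinsic semiconductor, the Fermi level sits at midgap.
Step 2: Ef = Eg / 2 = 0.995 / 2 = 0.4975 eV

0.4975


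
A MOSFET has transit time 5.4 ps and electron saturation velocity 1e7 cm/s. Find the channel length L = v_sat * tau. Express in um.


Step 1: tau in seconds = 5.4 ps * 1e-12 = 5.4000e-12 s
Step 2: L = v_sat * tau = 1e7 * 5.4000e-12 = 5.4000e-05 cm
Step 3: L in um = 5.4000e-05 * 1e4 = 0.54 um

0.54


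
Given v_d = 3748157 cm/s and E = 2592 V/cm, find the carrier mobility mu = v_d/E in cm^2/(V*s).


Step 1: mu = v_d / E
Step 2: mu = 3748157 / 2592
Step 3: mu = 1446.05 cm^2/(V*s)

1446.05


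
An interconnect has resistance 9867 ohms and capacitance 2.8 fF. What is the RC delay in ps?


Step 1: tau = R * C
Step 2: tau = 9867 * 2.8 fF = 9867 * 2.8e-15 F
Step 3: tau = 2.76276e-11 s = 27.6276 ps

27.6276


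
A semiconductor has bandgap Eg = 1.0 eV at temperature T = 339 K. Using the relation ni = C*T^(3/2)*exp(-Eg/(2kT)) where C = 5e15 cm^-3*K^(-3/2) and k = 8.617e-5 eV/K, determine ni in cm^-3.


Step 1: Compute kT = 8.617e-5 * 339 = 0.02921163 eV
Step 2: Exponent = -Eg/(2kT) = -1.0/(2*0.02921163) = -17.11647
Step 3: T^(3/2) = 339^1.5 = 6241.65
Step 4: ni = 5e15 * 6241.65 * exp(-17.11647) = 1.15e+12 cm^-3

1.15e+12


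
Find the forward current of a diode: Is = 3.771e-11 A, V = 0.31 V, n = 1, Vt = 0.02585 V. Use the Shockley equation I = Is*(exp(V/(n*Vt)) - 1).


Step 1: V/(n*Vt) = 0.31/(1*0.02585) = 11.9923
Step 2: exp(11.9923) = 1.6151e+05
Step 3: I = 3.771e-11 * (1.6151e+05 - 1) = 6.09e-06 A

6.09e-06


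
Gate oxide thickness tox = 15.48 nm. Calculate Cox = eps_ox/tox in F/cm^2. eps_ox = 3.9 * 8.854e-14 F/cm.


Step 1: eps_ox = 3.9 * 8.854e-14 = 3.45306e-13 F/cm
Step 2: tox in cm = 15.48 nm * 1e-7 = 1.5480e-06 cm
Step 3: Cox = 3.45306e-13 / 1.5480e-06 = 2.23e-07 F/cm^2

2.23e-07


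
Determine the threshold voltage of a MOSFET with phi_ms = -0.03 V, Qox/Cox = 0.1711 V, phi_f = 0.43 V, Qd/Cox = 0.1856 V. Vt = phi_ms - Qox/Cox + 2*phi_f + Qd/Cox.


Step 1: Vt = phi_ms - Qox/Cox + 2*phi_f + Qd/Cox
Step 2: Vt = -0.03 - 0.1711 + 2*0.43 + 0.1856
Step 3: Vt = -0.03 - 0.1711 + 0.86 + 0.1856
Step 4: Vt = 0.8445 V

0.8445


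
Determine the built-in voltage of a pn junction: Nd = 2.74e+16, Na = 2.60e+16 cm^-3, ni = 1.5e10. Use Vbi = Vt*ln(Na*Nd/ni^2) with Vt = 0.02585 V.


Step 1: Compute Na*Nd/ni^2 = 2.60e+16 * 2.74e+16 / (1.5e10)^2 = 3.1662e+12
Step 2: ln(3.1662e+12) = 28.7836
Step 3: Vbi = 0.02585 * 28.7836 = 0.744 V

0.744


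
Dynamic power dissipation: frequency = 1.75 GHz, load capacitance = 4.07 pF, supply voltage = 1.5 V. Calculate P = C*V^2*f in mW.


Step 1: V^2 = 1.5^2 = 2.25 V^2
Step 2: P = C*V^2*f = 4.07e-12 F * 2.25 * 1.75e9 Hz
Step 3: P = 1.6025625e-02 W
Step 4: P = 16.026 mW

16.026


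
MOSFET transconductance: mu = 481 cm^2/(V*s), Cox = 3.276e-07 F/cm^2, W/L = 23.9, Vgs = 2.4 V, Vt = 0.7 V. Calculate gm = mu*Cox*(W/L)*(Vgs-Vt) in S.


Step 1: Vov = Vgs - Vt = 2.4 - 0.7 = 1.7 V
Step 2: gm = mu * Cox * (W/L) * Vov
Step 3: gm = 481 * 3.276e-07 * 23.9 * 1.7 = 6.40e-03 S

6.40e-03


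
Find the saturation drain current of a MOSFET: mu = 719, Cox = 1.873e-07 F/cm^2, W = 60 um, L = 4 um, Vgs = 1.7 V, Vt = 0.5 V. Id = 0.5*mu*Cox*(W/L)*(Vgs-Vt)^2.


Step 1: Overdrive voltage Vov = Vgs - Vt = 1.7 - 0.5 = 1.2 V
Step 2: W/L = 60/4 = 15
Step 3: Id = 0.5 * 719 * 1.873e-07 * 15 * 1.2^2
Step 4: Id = 1.45e-03 A

1.45e-03


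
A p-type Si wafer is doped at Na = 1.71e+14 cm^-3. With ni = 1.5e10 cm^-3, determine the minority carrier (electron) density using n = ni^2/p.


Step 1: Majority hole concentration p ≈ Na = 1.71e+14 cm^-3
Step 2: n = ni^2 / Na = (1.5e10)^2 / 1.71e+14
Step 3: n = 1.32e+06 cm^-3

1.32e+06
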